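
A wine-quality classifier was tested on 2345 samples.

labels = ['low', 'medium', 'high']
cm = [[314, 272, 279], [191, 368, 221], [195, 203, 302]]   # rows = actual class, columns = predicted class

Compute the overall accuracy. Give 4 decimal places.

Accuracy = trace / total = (314+368+302=984) / 2345 = 984/2345 = 0.4196

0.4196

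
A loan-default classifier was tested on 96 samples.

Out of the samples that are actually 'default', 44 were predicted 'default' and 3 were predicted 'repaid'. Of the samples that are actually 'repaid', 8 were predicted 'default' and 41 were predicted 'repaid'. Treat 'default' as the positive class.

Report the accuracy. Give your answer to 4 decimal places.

0.8854

Accuracy = (TP+TN)/N = (44+41)/96 = 0.8854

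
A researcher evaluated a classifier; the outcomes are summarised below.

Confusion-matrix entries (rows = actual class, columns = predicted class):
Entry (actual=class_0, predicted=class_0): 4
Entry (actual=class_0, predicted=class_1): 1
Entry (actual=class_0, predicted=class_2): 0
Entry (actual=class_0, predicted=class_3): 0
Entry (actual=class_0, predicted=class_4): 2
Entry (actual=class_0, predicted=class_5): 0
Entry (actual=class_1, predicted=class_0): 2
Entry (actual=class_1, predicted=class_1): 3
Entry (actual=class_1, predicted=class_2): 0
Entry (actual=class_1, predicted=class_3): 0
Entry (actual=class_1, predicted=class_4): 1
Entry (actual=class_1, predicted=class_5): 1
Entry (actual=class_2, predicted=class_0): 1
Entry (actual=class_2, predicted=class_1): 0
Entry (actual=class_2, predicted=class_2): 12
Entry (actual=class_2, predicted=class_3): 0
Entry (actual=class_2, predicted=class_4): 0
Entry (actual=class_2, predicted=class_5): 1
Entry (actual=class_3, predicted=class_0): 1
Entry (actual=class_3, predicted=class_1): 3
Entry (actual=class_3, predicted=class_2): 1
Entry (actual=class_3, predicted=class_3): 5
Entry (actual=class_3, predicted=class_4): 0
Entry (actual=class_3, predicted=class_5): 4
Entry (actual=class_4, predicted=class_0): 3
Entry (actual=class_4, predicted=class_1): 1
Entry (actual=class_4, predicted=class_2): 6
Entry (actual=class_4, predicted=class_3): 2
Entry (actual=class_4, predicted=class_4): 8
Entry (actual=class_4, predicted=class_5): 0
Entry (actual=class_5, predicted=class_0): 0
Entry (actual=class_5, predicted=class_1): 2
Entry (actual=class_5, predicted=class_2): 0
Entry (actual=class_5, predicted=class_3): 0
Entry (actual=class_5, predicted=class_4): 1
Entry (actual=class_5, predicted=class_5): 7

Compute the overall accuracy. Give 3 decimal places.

0.542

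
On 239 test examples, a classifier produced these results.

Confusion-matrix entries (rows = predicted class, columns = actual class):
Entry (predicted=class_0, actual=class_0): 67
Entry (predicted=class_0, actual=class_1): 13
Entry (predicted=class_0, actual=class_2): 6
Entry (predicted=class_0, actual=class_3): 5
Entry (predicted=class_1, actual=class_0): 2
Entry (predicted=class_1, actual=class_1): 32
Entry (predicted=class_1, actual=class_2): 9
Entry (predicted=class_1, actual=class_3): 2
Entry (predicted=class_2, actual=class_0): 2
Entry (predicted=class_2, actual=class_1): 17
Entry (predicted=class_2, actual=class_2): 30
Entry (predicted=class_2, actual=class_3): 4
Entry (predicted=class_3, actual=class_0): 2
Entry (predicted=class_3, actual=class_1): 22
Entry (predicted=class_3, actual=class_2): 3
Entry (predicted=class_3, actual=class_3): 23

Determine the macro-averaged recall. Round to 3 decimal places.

Per-class recall (TP/(TP+FN)):
  class_0: TP=67, FN=2+2+2=6 → 67/73 = 0.9178
  class_1: TP=32, FN=13+17+22=52 → 32/84 = 0.3810
  class_2: TP=30, FN=6+9+3=18 → 30/48 = 0.6250
  class_3: TP=23, FN=5+2+4=11 → 23/34 = 0.6765
Macro-recall = mean = (0.9178 + 0.3810 + 0.6250 + 0.6765) / 4 = 0.650

0.650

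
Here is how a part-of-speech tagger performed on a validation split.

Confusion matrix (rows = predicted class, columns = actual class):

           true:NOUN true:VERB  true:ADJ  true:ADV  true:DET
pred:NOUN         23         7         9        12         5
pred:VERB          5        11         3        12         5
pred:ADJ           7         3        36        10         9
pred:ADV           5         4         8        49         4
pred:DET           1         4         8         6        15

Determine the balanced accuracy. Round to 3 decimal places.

Balanced accuracy = mean of per-class recall.
  NOUN: recall = 23/41 = 0.5610
  VERB: recall = 11/29 = 0.3793
  ADJ: recall = 36/64 = 0.5625
  ADV: recall = 49/89 = 0.5506
  DET: recall = 15/38 = 0.3947
Mean = (0.5610 + 0.3793 + 0.5625 + 0.5506 + 0.3947) / 5 = 0.490

0.490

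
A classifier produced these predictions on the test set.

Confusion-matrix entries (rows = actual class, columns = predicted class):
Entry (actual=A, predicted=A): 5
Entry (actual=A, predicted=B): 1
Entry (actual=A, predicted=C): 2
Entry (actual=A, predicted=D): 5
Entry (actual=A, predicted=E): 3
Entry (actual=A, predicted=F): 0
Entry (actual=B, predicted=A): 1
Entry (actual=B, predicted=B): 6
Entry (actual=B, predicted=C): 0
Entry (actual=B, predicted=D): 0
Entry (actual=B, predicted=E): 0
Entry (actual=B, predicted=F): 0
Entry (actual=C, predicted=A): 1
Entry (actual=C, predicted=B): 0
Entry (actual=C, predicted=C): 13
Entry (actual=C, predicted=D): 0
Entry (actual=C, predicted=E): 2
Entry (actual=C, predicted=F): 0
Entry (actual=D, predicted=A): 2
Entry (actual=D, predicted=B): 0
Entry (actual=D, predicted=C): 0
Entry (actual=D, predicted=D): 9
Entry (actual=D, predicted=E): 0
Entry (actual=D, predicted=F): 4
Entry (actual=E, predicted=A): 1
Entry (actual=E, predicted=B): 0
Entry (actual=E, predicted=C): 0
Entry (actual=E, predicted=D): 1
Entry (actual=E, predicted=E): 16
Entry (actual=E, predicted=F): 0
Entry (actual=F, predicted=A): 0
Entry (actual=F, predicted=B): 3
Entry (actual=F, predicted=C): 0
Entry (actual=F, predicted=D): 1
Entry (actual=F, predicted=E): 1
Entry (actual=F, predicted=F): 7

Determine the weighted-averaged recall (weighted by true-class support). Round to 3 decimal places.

0.667

Per-class recall (TP/(TP+FN)):
  A: TP=5, FN=1+2+5+3+0=11 → 5/16 = 0.3125
  B: TP=6, FN=1+0+0+0+0=1 → 6/7 = 0.8571
  C: TP=13, FN=1+0+0+2+0=3 → 13/16 = 0.8125
  D: TP=9, FN=2+0+0+0+4=6 → 9/15 = 0.6000
  E: TP=16, FN=1+0+0+1+0=2 → 16/18 = 0.8889
  F: TP=7, FN=0+3+0+1+1=5 → 7/12 = 0.5833
Weighted-recall = Σ (supportᵢ/N)·recallᵢ with N=84: (16/84)·0.3125 + (7/84)·0.8571 + (16/84)·0.8125 + (15/84)·0.6000 + (18/84)·0.8889 + (12/84)·0.5833 = 0.667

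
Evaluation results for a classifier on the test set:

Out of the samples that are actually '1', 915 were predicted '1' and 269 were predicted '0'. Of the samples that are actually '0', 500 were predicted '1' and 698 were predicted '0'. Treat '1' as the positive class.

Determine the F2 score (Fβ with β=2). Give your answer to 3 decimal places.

0.744

Fβ = (1+β²)·TP / ((1+β²)·TP + β²·FN + FP), with β²=4
= 5·915 / (5·915 + 4·269 + 500) = 0.744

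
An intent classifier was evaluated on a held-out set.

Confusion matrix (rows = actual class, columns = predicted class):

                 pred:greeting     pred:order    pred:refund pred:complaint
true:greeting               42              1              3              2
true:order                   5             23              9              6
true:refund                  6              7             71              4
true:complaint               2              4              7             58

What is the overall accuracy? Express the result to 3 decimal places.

Accuracy = trace / total = (42+23+71+58=194) / 250 = 194/250 = 0.776

0.776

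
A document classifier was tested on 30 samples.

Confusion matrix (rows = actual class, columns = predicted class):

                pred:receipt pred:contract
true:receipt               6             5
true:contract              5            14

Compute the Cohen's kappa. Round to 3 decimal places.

Observed agreement pₒ = trace/N = 20/30 = 0.6667
Expected agreement pₑ = Σ (rowᵢ·colᵢ)/N² = (11·11 + 19·19)/30² = 0.5356
κ = (pₒ − pₑ)/(1 − pₑ) = (0.6667 − 0.5356)/(1 − 0.5356) = 0.282

0.282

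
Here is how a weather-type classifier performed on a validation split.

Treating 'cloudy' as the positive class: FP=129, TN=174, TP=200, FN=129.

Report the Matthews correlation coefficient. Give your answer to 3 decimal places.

0.182

MCC = (TP·TN − FP·FN) / √((TP+FP)(TP+FN)(TN+FP)(TN+FN))
Numerator = 200·174 − 129·129 = 18159
Denominator = √(329·329·303·303) = √9937497969 = 99687.0000
MCC = 18159 / 99687.0000 = 0.182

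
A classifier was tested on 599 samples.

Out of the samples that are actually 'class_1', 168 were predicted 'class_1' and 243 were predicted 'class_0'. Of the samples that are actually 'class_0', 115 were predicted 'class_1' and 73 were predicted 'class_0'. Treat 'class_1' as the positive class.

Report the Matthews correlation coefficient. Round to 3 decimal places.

-0.189

MCC = (TP·TN − FP·FN) / √((TP+FP)(TP+FN)(TN+FP)(TN+FN))
Numerator = 168·73 − 115·243 = -15681
Denominator = √(283·411·188·316) = √6909922704 = 83125.9448
MCC = -15681 / 83125.9448 = -0.189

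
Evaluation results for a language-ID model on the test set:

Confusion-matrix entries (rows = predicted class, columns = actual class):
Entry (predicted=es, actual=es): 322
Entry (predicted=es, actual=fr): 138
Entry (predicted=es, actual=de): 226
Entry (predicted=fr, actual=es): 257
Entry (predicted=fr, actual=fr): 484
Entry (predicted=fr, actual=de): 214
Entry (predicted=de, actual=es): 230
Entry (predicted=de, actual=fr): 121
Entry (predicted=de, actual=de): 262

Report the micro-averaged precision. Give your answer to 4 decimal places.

Micro-averaging pools counts across classes: ΣTP=1068, ΣFP=1186, ΣFN=1186.
Micro-precision = TP/(TP+FP) on pooled counts = 0.4738 (equals overall accuracy in single-label multiclass).

0.4738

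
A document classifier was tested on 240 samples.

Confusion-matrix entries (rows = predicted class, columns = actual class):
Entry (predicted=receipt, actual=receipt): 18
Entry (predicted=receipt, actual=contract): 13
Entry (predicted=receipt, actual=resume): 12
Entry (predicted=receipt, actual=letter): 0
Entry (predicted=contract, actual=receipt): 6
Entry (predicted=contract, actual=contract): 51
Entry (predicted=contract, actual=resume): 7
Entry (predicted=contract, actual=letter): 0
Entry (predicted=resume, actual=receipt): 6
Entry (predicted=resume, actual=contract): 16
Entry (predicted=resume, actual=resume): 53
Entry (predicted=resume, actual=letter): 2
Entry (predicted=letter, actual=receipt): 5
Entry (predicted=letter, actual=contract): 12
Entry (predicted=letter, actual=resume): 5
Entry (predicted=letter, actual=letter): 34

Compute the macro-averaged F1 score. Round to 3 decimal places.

0.636

Per-class F1 score (2·TP/(2·TP+FP+FN)):
  receipt: TP=18, FP=13+12+0=25, FN=6+6+5=17 → 36/78 = 0.4615
  contract: TP=51, FP=6+7+0=13, FN=13+16+12=41 → 102/156 = 0.6538
  resume: TP=53, FP=6+16+2=24, FN=12+7+5=24 → 106/154 = 0.6883
  letter: TP=34, FP=5+12+5=22, FN=0+0+2=2 → 68/92 = 0.7391
Macro-F1 score = mean = (0.4615 + 0.6538 + 0.6883 + 0.7391) / 4 = 0.636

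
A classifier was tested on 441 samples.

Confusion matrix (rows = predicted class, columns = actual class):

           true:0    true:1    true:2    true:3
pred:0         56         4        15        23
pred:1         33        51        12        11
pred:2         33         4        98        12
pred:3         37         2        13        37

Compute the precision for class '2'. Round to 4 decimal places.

0.6667

precision = TP/(TP+FP).
2: TP=98, FP=33+4+12=49 → 98/147 = 0.66667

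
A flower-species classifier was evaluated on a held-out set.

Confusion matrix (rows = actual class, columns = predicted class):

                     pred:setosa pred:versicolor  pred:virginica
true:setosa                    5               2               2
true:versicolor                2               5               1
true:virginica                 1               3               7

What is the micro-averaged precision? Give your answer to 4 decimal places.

0.6071

Micro-averaging pools counts across classes: ΣTP=17, ΣFP=11, ΣFN=11.
Micro-precision = TP/(TP+FP) on pooled counts = 0.6071 (equals overall accuracy in single-label multiclass).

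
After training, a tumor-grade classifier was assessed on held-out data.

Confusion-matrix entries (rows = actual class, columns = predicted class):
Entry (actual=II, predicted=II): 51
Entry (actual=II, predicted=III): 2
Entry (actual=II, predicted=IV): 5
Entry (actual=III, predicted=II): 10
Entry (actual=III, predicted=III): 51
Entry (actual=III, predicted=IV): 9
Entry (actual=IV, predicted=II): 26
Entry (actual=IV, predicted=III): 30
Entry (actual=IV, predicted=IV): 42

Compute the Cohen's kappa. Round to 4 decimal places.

0.4664

Observed agreement pₒ = trace/N = 144/226 = 0.63717
Expected agreement pₑ = Σ (rowᵢ·colᵢ)/N² = (58·87 + 70·83 + 98·56)/226² = 0.31999
κ = (pₒ − pₑ)/(1 − pₑ) = (0.63717 − 0.31999)/(1 − 0.31999) = 0.4664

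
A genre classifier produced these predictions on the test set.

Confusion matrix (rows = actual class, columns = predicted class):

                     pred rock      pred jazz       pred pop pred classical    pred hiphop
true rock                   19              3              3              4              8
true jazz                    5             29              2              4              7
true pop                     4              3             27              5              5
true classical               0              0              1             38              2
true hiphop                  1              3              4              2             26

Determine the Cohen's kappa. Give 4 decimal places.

Observed agreement pₒ = trace/N = 139/205 = 0.67805
Expected agreement pₑ = Σ (rowᵢ·colᵢ)/N² = (37·29 + 47·38 + 44·37 + 41·53 + 36·48)/205² = 0.19960
κ = (pₒ − pₑ)/(1 − pₑ) = (0.67805 − 0.19960)/(1 − 0.19960) = 0.5978

0.5978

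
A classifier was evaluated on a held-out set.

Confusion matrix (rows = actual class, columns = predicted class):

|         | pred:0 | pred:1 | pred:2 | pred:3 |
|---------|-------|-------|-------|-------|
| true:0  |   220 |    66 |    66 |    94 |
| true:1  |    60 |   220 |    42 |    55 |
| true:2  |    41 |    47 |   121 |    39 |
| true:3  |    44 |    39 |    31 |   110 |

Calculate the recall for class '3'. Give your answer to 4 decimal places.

Take TP from the diagonal, FP from the rest of the '3' prediction marginal, FN from the rest of the '3' actual marginal.
recall = TP/(TP+FN).
3: TP=110, FN=44+39+31=114 → 110/224 = 0.49107

0.4911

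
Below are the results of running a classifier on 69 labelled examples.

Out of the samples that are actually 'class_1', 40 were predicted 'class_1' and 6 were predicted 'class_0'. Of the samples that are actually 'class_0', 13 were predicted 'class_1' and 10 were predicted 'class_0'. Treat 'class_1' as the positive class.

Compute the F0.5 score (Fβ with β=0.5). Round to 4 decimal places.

Fβ = (1+β²)·TP / ((1+β²)·TP + β²·FN + FP), with β²=1/4
= 1.25·40 / (1.25·40 + 0.25·6 + 13) = 0.7752

0.7752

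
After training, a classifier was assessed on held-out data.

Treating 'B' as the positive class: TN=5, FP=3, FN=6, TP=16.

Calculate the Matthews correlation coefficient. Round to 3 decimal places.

0.323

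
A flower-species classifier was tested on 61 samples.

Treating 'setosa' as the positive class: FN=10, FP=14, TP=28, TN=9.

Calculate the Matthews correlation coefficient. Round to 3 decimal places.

MCC = (TP·TN − FP·FN) / √((TP+FP)(TP+FN)(TN+FP)(TN+FN))
Numerator = 28·9 − 14·10 = 112
Denominator = √(42·38·23·19) = √697452 = 835.1359
MCC = 112 / 835.1359 = 0.134

0.134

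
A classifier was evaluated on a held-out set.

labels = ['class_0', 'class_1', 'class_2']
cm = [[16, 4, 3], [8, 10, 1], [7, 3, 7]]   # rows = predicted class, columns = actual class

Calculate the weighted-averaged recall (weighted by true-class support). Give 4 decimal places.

0.5593

Per-class recall (TP/(TP+FN)):
  class_0: TP=16, FN=8+7=15 → 16/31 = 0.51613
  class_1: TP=10, FN=4+3=7 → 10/17 = 0.58824
  class_2: TP=7, FN=3+1=4 → 7/11 = 0.63636
Weighted-recall = Σ (supportᵢ/N)·recallᵢ with N=59: (31/59)·0.51613 + (17/59)·0.58824 + (11/59)·0.63636 = 0.5593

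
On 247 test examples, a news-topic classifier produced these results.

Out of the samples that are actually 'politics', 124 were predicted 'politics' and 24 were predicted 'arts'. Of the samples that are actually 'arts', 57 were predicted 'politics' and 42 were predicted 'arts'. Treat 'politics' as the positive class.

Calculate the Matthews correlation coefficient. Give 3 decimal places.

0.290

MCC = (TP·TN − FP·FN) / √((TP+FP)(TP+FN)(TN+FP)(TN+FN))
Numerator = 124·42 − 57·24 = 3840
Denominator = √(181·148·99·66) = √175032792 = 13229.9959
MCC = 3840 / 13229.9959 = 0.290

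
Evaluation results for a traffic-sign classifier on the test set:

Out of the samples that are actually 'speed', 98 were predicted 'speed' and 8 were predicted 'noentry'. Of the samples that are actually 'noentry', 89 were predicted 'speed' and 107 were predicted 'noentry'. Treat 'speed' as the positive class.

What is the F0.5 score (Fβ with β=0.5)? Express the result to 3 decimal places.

0.574

Fβ = (1+β²)·TP / ((1+β²)·TP + β²·FN + FP), with β²=1/4
= 1.25·98 / (1.25·98 + 0.25·8 + 89) = 0.574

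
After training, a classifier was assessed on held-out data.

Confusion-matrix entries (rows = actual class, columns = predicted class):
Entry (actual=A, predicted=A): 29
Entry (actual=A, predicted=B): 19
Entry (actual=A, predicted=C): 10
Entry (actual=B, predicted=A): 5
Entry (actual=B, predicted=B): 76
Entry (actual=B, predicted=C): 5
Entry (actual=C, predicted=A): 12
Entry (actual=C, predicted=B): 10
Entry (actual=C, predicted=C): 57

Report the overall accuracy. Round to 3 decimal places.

0.726

Accuracy = trace / total = (29+76+57=162) / 223 = 162/223 = 0.726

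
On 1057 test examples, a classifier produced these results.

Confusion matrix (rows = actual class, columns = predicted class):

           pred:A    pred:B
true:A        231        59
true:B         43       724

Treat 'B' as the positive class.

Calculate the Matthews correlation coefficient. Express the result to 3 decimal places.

0.754

MCC = (TP·TN − FP·FN) / √((TP+FP)(TP+FN)(TN+FP)(TN+FN))
Numerator = 724·231 − 59·43 = 164707
Denominator = √(783·767·290·274) = √47720577060 = 218450.3995
MCC = 164707 / 218450.3995 = 0.754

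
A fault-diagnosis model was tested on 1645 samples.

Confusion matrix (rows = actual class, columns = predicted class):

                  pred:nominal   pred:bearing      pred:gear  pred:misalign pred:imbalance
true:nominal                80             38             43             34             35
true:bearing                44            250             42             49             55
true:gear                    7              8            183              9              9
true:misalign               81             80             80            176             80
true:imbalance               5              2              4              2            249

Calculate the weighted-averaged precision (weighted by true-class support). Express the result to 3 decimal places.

0.586

Per-class precision (TP/(TP+FP)):
  nominal: TP=80, FP=44+7+81+5=137 → 80/217 = 0.3687
  bearing: TP=250, FP=38+8+80+2=128 → 250/378 = 0.6614
  gear: TP=183, FP=43+42+80+4=169 → 183/352 = 0.5199
  misalign: TP=176, FP=34+49+9+2=94 → 176/270 = 0.6519
  imbalance: TP=249, FP=35+55+9+80=179 → 249/428 = 0.5818
Weighted-precision = Σ (supportᵢ/N)·precisionᵢ with N=1645: (230/1645)·0.3687 + (440/1645)·0.6614 + (216/1645)·0.5199 + (497/1645)·0.6519 + (262/1645)·0.5818 = 0.586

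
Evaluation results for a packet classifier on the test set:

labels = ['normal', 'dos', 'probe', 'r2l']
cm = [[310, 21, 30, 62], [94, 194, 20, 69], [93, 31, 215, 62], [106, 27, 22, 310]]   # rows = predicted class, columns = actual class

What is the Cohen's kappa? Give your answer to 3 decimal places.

0.487

Observed agreement pₒ = trace/N = 1029/1666 = 0.6176
Expected agreement pₑ = Σ (rowᵢ·colᵢ)/N² = (603·423 + 273·377 + 287·401 + 503·465)/1666² = 0.2547
κ = (pₒ − pₑ)/(1 − pₑ) = (0.6176 − 0.2547)/(1 − 0.2547) = 0.487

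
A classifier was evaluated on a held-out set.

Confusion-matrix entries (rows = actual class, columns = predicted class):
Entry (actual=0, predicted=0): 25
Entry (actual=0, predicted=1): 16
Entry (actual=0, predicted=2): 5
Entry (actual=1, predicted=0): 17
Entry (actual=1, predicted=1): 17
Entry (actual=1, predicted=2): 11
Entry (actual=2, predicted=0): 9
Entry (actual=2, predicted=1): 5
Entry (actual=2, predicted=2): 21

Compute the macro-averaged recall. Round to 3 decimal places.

Per-class recall (TP/(TP+FN)):
  0: TP=25, FN=16+5=21 → 25/46 = 0.5435
  1: TP=17, FN=17+11=28 → 17/45 = 0.3778
  2: TP=21, FN=9+5=14 → 21/35 = 0.6000
Macro-recall = mean = (0.5435 + 0.3778 + 0.6000) / 3 = 0.507

0.507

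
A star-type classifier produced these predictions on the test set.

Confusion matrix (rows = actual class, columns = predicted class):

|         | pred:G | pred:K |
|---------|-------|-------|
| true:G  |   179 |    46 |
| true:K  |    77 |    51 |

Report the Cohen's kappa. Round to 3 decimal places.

Observed agreement pₒ = trace/N = 230/353 = 0.6516
Expected agreement pₑ = Σ (rowᵢ·colᵢ)/N² = (225·256 + 128·97)/353² = 0.5619
κ = (pₒ − pₑ)/(1 − pₑ) = (0.6516 − 0.5619)/(1 − 0.5619) = 0.205

0.205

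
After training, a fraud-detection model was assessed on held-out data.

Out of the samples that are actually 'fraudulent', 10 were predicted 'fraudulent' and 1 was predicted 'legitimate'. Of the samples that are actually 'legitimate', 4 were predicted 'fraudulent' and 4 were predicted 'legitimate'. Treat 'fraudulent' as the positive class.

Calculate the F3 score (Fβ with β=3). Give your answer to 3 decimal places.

Fβ = (1+β²)·TP / ((1+β²)·TP + β²·FN + FP), with β²=9
= 10·10 / (10·10 + 9·1 + 4) = 0.885

0.885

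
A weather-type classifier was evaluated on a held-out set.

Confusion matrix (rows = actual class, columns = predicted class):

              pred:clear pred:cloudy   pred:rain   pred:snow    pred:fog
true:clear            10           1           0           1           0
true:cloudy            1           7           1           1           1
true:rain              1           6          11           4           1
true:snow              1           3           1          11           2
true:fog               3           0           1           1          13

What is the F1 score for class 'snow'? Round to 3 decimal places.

0.611

F1 score = 2·TP/(2·TP+FP+FN).
snow: TP=11, FP=1+1+4+1=7, FN=1+3+1+2=7 → 22/36 = 0.6111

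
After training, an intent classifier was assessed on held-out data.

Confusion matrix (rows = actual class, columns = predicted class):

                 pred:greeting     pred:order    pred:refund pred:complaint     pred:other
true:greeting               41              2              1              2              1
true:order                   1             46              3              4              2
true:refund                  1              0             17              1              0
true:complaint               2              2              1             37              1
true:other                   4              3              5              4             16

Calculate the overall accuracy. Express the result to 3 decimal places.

Accuracy = trace / total = (41+46+17+37+16=157) / 197 = 157/197 = 0.797

0.797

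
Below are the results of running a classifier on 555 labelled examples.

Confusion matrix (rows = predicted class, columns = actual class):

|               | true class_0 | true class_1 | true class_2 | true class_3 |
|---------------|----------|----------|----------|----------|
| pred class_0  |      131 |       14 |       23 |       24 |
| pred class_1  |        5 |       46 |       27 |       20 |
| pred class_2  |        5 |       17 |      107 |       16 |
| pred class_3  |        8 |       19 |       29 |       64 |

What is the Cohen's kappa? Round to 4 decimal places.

Observed agreement pₒ = trace/N = 348/555 = 0.62703
Expected agreement pₑ = Σ (rowᵢ·colᵢ)/N² = (149·192 + 96·98 + 186·145 + 124·120)/555² = 0.25928
κ = (pₒ − pₑ)/(1 − pₑ) = (0.62703 − 0.25928)/(1 − 0.25928) = 0.4965

0.4965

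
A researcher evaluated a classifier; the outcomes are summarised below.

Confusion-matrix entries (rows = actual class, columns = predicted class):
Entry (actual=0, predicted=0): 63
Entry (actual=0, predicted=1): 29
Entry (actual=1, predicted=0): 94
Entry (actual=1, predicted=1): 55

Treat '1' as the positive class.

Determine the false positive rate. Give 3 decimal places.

0.315

FPR = FP/(FP+TN) = 29/(29+63) = 0.315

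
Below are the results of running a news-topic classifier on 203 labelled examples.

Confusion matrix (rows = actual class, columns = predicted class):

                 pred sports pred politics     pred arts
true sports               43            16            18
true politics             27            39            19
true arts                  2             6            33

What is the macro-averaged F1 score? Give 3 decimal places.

Per-class F1 score (2·TP/(2·TP+FP+FN)):
  sports: TP=43, FP=27+2=29, FN=16+18=34 → 86/149 = 0.5772
  politics: TP=39, FP=16+6=22, FN=27+19=46 → 78/146 = 0.5342
  arts: TP=33, FP=18+19=37, FN=2+6=8 → 66/111 = 0.5946
Macro-F1 score = mean = (0.5772 + 0.5342 + 0.5946) / 3 = 0.569

0.569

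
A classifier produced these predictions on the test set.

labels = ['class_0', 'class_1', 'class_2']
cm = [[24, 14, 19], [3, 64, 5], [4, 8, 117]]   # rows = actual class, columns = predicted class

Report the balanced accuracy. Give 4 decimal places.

0.7390

Balanced accuracy = mean of per-class recall.
  class_0: recall = 24/57 = 0.42105
  class_1: recall = 64/72 = 0.88889
  class_2: recall = 117/129 = 0.90698
Mean = (0.42105 + 0.88889 + 0.90698) / 3 = 0.7390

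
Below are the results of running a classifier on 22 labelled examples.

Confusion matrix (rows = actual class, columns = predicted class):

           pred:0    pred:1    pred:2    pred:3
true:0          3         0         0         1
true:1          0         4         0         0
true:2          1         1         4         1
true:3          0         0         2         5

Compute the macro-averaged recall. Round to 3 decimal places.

Per-class recall (TP/(TP+FN)):
  0: TP=3, FN=0+0+1=1 → 3/4 = 0.7500
  1: TP=4, FN=0+0+0=0 → 4/4 = 1.0000
  2: TP=4, FN=1+1+1=3 → 4/7 = 0.5714
  3: TP=5, FN=0+0+2=2 → 5/7 = 0.7143
Macro-recall = mean = (0.7500 + 1.0000 + 0.5714 + 0.7143) / 4 = 0.759

0.759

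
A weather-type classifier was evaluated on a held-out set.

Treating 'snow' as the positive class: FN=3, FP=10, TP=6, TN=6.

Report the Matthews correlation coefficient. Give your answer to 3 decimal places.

MCC = (TP·TN − FP·FN) / √((TP+FP)(TP+FN)(TN+FP)(TN+FN))
Numerator = 6·6 − 10·3 = 6
Denominator = √(16·9·16·9) = √20736 = 144.0000
MCC = 6 / 144.0000 = 0.042

0.042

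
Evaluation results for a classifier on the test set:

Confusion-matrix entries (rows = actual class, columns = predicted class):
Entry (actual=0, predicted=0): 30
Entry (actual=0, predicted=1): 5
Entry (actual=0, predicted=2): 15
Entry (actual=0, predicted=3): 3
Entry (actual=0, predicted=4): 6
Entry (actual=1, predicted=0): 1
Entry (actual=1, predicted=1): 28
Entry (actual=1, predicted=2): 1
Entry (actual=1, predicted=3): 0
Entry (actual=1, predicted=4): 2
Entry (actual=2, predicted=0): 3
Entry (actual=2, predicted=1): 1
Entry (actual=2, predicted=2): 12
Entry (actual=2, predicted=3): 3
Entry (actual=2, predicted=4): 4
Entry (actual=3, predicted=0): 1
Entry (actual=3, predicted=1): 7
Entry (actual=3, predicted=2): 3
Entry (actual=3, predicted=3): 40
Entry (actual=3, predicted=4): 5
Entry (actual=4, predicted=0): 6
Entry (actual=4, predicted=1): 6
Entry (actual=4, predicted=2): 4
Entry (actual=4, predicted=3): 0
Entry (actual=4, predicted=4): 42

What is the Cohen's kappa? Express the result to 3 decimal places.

0.580

Observed agreement pₒ = trace/N = 152/228 = 0.6667
Expected agreement pₑ = Σ (rowᵢ·colᵢ)/N² = (59·41 + 32·47 + 23·35 + 56·46 + 58·59)/228² = 0.2063
κ = (pₒ − pₑ)/(1 − pₑ) = (0.6667 − 0.2063)/(1 − 0.2063) = 0.580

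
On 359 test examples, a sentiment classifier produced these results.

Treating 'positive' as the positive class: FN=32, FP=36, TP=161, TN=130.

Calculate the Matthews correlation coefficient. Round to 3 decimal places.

MCC = (TP·TN − FP·FN) / √((TP+FP)(TP+FN)(TN+FP)(TN+FN))
Numerator = 161·130 − 36·32 = 19778
Denominator = √(197·193·166·162) = √1022460732 = 31975.9399
MCC = 19778 / 31975.9399 = 0.619

0.619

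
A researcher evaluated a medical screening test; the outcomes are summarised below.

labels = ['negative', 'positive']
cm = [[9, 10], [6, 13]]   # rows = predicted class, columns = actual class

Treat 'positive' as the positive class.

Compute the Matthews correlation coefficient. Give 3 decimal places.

MCC = (TP·TN − FP·FN) / √((TP+FP)(TP+FN)(TN+FP)(TN+FN))
Numerator = 13·9 − 6·10 = 57
Denominator = √(19·23·15·19) = √124545 = 352.9093
MCC = 57 / 352.9093 = 0.162

0.162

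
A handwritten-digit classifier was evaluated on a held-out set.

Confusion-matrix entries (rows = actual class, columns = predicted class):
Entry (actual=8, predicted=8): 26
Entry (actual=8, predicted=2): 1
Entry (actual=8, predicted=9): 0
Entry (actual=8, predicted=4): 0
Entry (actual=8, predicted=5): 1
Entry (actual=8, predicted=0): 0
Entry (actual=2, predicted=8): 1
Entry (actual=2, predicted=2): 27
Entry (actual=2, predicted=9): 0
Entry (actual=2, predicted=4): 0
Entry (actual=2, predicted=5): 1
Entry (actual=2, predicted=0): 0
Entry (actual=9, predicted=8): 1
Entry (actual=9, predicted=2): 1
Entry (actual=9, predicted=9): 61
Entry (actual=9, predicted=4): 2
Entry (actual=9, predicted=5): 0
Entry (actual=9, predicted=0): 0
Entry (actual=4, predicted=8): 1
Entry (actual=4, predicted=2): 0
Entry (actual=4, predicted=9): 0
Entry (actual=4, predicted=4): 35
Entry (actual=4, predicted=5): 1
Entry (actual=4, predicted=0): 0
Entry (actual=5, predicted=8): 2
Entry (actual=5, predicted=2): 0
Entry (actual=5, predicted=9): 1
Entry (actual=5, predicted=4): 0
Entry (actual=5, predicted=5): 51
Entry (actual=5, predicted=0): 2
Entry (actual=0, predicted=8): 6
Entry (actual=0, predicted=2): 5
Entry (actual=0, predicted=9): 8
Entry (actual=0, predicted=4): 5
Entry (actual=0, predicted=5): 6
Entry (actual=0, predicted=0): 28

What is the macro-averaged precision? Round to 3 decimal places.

Per-class precision (TP/(TP+FP)):
  8: TP=26, FP=1+1+1+2+6=11 → 26/37 = 0.7027
  2: TP=27, FP=1+1+0+0+5=7 → 27/34 = 0.7941
  9: TP=61, FP=0+0+0+1+8=9 → 61/70 = 0.8714
  4: TP=35, FP=0+0+2+0+5=7 → 35/42 = 0.8333
  5: TP=51, FP=1+1+0+1+6=9 → 51/60 = 0.8500
  0: TP=28, FP=0+0+0+0+2=2 → 28/30 = 0.9333
Macro-precision = mean = (0.7027 + 0.7941 + 0.8714 + 0.8333 + 0.8500 + 0.9333) / 6 = 0.831

0.831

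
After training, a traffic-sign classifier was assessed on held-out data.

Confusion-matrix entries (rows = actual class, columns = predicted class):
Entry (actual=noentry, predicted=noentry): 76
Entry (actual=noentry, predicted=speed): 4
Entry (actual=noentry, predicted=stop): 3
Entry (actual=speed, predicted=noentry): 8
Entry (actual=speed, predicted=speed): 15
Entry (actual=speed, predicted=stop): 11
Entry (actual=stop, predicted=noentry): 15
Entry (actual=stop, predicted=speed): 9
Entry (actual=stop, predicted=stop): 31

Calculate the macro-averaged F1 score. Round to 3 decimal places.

Per-class F1 score (2·TP/(2·TP+FP+FN)):
  noentry: TP=76, FP=8+15=23, FN=4+3=7 → 152/182 = 0.8352
  speed: TP=15, FP=4+9=13, FN=8+11=19 → 30/62 = 0.4839
  stop: TP=31, FP=3+11=14, FN=15+9=24 → 62/100 = 0.6200
Macro-F1 score = mean = (0.8352 + 0.4839 + 0.6200) / 3 = 0.646

0.646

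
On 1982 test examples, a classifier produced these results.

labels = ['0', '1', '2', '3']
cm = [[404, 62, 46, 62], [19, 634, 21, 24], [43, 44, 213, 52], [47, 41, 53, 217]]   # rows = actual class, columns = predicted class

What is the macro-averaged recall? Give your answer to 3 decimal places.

0.706

Per-class recall (TP/(TP+FN)):
  0: TP=404, FN=62+46+62=170 → 404/574 = 0.7038
  1: TP=634, FN=19+21+24=64 → 634/698 = 0.9083
  2: TP=213, FN=43+44+52=139 → 213/352 = 0.6051
  3: TP=217, FN=47+41+53=141 → 217/358 = 0.6061
Macro-recall = mean = (0.7038 + 0.9083 + 0.6051 + 0.6061) / 4 = 0.706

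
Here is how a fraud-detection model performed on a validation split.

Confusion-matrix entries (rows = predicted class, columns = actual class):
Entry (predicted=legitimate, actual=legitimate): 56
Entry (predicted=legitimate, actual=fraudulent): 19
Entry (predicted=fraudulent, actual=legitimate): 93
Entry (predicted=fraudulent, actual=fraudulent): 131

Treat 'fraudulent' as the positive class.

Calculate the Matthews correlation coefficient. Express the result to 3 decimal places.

MCC = (TP·TN − FP·FN) / √((TP+FP)(TP+FN)(TN+FP)(TN+FN))
Numerator = 131·56 − 93·19 = 5569
Denominator = √(224·150·149·75) = √375480000 = 19377.3063
MCC = 5569 / 19377.3063 = 0.287

0.287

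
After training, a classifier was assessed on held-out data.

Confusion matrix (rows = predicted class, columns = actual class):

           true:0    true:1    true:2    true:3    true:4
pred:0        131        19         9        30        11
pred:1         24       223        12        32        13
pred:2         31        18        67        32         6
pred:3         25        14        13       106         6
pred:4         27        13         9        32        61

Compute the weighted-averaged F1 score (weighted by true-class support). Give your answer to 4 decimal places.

0.6105

Per-class F1 score (2·TP/(2·TP+FP+FN)):
  0: TP=131, FP=19+9+30+11=69, FN=24+31+25+27=107 → 262/438 = 0.59817
  1: TP=223, FP=24+12+32+13=81, FN=19+18+14+13=64 → 446/591 = 0.75465
  2: TP=67, FP=31+18+32+6=87, FN=9+12+13+9=43 → 134/264 = 0.50758
  3: TP=106, FP=25+14+13+6=58, FN=30+32+32+32=126 → 212/396 = 0.53535
  4: TP=61, FP=27+13+9+32=81, FN=11+13+6+6=36 → 122/239 = 0.51046
Weighted-F1 score = Σ (supportᵢ/N)·F1 scoreᵢ with N=964: (238/964)·0.59817 + (287/964)·0.75465 + (110/964)·0.50758 + (232/964)·0.53535 + (97/964)·0.51046 = 0.6105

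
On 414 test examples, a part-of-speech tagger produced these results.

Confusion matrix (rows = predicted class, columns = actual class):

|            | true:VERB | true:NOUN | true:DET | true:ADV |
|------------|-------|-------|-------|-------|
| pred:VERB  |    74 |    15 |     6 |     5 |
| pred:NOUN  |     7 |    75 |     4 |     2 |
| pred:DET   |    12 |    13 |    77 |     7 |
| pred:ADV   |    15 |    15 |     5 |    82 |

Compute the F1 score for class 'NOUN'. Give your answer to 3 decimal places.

0.728

Take TP from the diagonal, FP from the rest of the 'NOUN' prediction marginal, FN from the rest of the 'NOUN' actual marginal.
F1 score = 2·TP/(2·TP+FP+FN).
NOUN: TP=75, FP=7+4+2=13, FN=15+13+15=43 → 150/206 = 0.7282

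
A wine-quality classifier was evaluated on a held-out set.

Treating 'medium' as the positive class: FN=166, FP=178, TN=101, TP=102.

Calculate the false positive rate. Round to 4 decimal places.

0.6380

FPR = FP/(FP+TN) = 178/(178+101) = 0.6380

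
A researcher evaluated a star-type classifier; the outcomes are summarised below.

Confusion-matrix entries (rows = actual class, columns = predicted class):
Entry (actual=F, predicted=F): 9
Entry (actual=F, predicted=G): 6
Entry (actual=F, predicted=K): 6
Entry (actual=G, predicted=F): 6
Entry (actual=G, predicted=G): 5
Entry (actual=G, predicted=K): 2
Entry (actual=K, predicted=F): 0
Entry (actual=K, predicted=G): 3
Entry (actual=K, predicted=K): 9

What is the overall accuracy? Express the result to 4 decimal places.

0.5000

Accuracy = trace / total = (9+5+9=23) / 46 = 23/46 = 0.5000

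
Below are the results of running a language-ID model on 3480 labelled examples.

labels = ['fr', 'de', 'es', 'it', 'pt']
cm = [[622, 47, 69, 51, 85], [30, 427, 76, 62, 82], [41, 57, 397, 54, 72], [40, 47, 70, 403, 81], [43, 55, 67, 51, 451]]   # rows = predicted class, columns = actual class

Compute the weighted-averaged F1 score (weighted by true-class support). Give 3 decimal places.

0.659

Per-class F1 score (2·TP/(2·TP+FP+FN)):
  fr: TP=622, FP=47+69+51+85=252, FN=30+41+40+43=154 → 1244/1650 = 0.7539
  de: TP=427, FP=30+76+62+82=250, FN=47+57+47+55=206 → 854/1310 = 0.6519
  es: TP=397, FP=41+57+54+72=224, FN=69+76+70+67=282 → 794/1300 = 0.6108
  it: TP=403, FP=40+47+70+81=238, FN=51+62+54+51=218 → 806/1262 = 0.6387
  pt: TP=451, FP=43+55+67+51=216, FN=85+82+72+81=320 → 902/1438 = 0.6273
Weighted-F1 score = Σ (supportᵢ/N)·F1 scoreᵢ with N=3480: (776/3480)·0.7539 + (633/3480)·0.6519 + (679/3480)·0.6108 + (621/3480)·0.6387 + (771/3480)·0.6273 = 0.659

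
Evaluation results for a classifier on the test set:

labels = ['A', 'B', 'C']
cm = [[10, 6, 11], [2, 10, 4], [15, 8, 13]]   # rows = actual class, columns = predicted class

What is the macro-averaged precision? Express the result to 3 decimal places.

Per-class precision (TP/(TP+FP)):
  A: TP=10, FP=2+15=17 → 10/27 = 0.3704
  B: TP=10, FP=6+8=14 → 10/24 = 0.4167
  C: TP=13, FP=11+4=15 → 13/28 = 0.4643
Macro-precision = mean = (0.3704 + 0.4167 + 0.4643) / 3 = 0.417

0.417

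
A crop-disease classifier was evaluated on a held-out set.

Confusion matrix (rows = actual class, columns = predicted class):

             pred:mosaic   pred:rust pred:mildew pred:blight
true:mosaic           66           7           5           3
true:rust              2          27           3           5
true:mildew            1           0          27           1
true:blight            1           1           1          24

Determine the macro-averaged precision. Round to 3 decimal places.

0.798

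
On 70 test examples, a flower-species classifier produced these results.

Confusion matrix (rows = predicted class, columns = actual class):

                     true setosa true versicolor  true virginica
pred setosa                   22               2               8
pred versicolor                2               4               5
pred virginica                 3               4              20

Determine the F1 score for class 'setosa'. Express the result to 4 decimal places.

0.7458

Treat 'setosa' as positive and all other classes as negative.
F1 score = 2·TP/(2·TP+FP+FN).
setosa: TP=22, FP=2+8=10, FN=2+3=5 → 44/59 = 0.74576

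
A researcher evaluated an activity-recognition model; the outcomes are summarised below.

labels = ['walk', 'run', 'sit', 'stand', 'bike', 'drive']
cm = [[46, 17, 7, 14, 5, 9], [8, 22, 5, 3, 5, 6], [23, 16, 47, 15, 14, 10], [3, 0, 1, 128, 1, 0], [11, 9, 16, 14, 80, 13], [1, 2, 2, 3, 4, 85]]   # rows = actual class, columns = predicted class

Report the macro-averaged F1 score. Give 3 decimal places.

Per-class F1 score (2·TP/(2·TP+FP+FN)):
  walk: TP=46, FP=8+23+3+11+1=46, FN=17+7+14+5+9=52 → 92/190 = 0.4842
  run: TP=22, FP=17+16+0+9+2=44, FN=8+5+3+5+6=27 → 44/115 = 0.3826
  sit: TP=47, FP=7+5+1+16+2=31, FN=23+16+15+14+10=78 → 94/203 = 0.4631
  stand: TP=128, FP=14+3+15+14+3=49, FN=3+0+1+1+0=5 → 256/310 = 0.8258
  bike: TP=80, FP=5+5+14+1+4=29, FN=11+9+16+14+13=63 → 160/252 = 0.6349
  drive: TP=85, FP=9+6+10+0+13=38, FN=1+2+2+3+4=12 → 170/220 = 0.7727
Macro-F1 score = mean = (0.4842 + 0.3826 + 0.4631 + 0.8258 + 0.6349 + 0.7727) / 6 = 0.594

0.594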